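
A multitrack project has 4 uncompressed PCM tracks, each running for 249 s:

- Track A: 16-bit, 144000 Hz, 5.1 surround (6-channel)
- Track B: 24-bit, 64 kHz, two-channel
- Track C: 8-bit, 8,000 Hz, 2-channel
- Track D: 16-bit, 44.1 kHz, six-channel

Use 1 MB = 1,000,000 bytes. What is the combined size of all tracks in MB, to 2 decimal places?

661.64 MB

Track A: 144,000 × 249 × 2 × 6 = 430,272,000 bytes.
Track B: 64,000 × 249 × 3 × 2 = 95,616,000 bytes.
Track C: 8,000 × 249 × 1 × 2 = 3,984,000 bytes.
Track D: 44,100 × 249 × 2 × 6 = 131,770,800 bytes.
Total = 661,642,800 bytes = 661.64 MB.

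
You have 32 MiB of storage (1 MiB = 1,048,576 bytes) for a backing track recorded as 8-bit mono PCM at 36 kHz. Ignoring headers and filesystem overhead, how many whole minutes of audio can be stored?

15 minutes

Uncompressed byte rate = 36,000 × 1 × 1 = 36,000 bytes/s.
Capacity = 32 × 1,048,576 = 33,554,432 bytes.
33,554,432 / 36,000 ≈ 932.07 s → 15 minutes.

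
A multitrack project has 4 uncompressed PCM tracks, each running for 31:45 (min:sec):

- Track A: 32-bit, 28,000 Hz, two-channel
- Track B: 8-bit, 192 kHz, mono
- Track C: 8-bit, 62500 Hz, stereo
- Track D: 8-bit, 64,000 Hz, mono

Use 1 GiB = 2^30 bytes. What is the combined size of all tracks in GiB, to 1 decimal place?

31:45 (min:sec) = 1,905 s.
Track A: 28,000 × 1,905 × 4 × 2 = 426,720,000 bytes.
Track B: 192,000 × 1,905 × 1 × 1 = 365,760,000 bytes.
Track C: 62,500 × 1,905 × 1 × 2 = 238,125,000 bytes.
Track D: 64,000 × 1,905 × 1 × 1 = 121,920,000 bytes.
Total = 1,152,525,000 bytes = 1.1 GiB.

1.1 GiB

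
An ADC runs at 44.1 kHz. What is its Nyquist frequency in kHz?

Nyquist frequency = sample rate / 2 = 44,100 / 2 = 22.05 kHz.

22.05 kHz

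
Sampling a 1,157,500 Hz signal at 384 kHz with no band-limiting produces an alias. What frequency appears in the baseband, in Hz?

5,500 Hz

Nyquist = 384,000/2 = 192,000 Hz; 1,157,500 Hz exceeds it.
Alias = |1,157,500 − 3×384,000| = |1,157,500 − 1,152,000| = 5,500 Hz.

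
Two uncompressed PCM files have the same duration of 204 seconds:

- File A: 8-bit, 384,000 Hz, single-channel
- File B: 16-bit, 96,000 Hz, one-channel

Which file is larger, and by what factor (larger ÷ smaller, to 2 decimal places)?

File A: 384,000 × 1 × 1 = 384,000 bytes/s.
File B: 96,000 × 2 × 1 = 192,000 bytes/s.
File A is larger; ratio = 78,336,000 / 39,168,000 = 2.00.

File A, by a factor of 2.00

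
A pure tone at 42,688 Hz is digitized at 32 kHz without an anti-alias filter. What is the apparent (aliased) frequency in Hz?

Nyquist = 32,000/2 = 16,000 Hz; 42,688 Hz exceeds it.
Alias = |42,688 − 1×32,000| = |42,688 − 32,000| = 10,688 Hz.

10,688 Hz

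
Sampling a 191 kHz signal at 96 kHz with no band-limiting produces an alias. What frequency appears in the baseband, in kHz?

1 kHz

Nyquist = 96,000/2 = 48,000 Hz; 191,000 Hz exceeds it.
Alias = |191,000 − 2×96,000| = |191,000 − 192,000| = 1,000 Hz = 1 kHz.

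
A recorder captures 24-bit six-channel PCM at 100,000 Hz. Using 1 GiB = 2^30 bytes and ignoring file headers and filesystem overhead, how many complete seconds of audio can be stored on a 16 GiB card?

9,544 seconds

Uncompressed byte rate = 100,000 × 3 × 6 = 1,800,000 bytes/s.
Capacity = 16 × 1,073,741,824 = 17,179,869,184 bytes.
17,179,869,184 / 1,800,000 ≈ 9544.37 s → 9,544 seconds.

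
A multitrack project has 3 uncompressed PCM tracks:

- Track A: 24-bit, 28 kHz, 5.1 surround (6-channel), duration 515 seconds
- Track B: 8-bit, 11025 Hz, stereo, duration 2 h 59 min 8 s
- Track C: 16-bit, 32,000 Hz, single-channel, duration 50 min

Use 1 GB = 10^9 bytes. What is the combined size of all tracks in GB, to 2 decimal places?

0.69 GB

Track A: 28,000 × 515 × 3 × 6 = 259,560,000 bytes.
Track B: 2 h 59 min 8 s = 10,748 s; 11,025 × 10,748 × 1 × 2 = 236,993,400 bytes.
Track C: 50 min = 3,000 s; 32,000 × 3,000 × 2 × 1 = 192,000,000 bytes.
Total = 688,553,400 bytes = 0.69 GB.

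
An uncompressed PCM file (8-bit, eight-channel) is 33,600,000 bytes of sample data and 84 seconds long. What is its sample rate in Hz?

50,000 Hz

Bytes = sample_rate × seconds × bytes_per_sample × channels.
sample_rate = 33,600,000 / (84 × 1 × 8) = 33,600,000 / 672 = 50,000 Hz.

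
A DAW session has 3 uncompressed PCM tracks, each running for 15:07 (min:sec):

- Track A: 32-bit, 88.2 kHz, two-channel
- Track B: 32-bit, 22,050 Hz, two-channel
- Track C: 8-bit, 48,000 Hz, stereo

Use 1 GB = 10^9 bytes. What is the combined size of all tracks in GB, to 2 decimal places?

0.89 GB

15:07 (min:sec) = 907 s.
Track A: 88,200 × 907 × 4 × 2 = 639,979,200 bytes.
Track B: 22,050 × 907 × 4 × 2 = 159,994,800 bytes.
Track C: 48,000 × 907 × 1 × 2 = 87,072,000 bytes.
Total = 887,046,000 bytes = 0.89 GB.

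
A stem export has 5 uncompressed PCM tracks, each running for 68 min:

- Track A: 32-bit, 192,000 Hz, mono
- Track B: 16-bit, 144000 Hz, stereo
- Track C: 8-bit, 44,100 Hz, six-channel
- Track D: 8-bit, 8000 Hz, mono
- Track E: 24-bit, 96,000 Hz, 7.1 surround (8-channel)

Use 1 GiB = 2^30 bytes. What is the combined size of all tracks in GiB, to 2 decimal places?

14.90 GiB

68 min = 4,080 s.
Track A: 192,000 × 4,080 × 4 × 1 = 3,133,440,000 bytes.
Track B: 144,000 × 4,080 × 2 × 2 = 2,350,080,000 bytes.
Track C: 44,100 × 4,080 × 1 × 6 = 1,079,568,000 bytes.
Track D: 8,000 × 4,080 × 1 × 1 = 32,640,000 bytes.
Track E: 96,000 × 4,080 × 3 × 8 = 9,400,320,000 bytes.
Total = 15,996,048,000 bytes = 14.90 GiB.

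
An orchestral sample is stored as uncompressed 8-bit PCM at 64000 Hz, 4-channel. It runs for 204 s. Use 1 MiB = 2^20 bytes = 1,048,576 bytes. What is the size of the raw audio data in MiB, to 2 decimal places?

Bytes = 64,000 samples/s × 204 s × 1 bytes/sample × 4 ch = 52,224,000 bytes.
52,224,000 / 1,048,576 = 49.80 MiB.

49.80 MiB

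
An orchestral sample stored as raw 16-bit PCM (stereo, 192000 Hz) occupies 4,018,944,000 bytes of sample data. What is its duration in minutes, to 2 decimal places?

Byte rate = 192,000 × 2 × 2 = 768,000 bytes/s.
Duration = 4,018,944,000 / 768,000 = 5,233 s.
5,233 s / 60 = 87.22 minutes.

87.22 minutes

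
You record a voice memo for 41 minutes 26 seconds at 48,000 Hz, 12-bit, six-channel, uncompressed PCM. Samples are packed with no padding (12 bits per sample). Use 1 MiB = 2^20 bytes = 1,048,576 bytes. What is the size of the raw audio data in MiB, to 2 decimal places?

Duration = 41 minutes 26 seconds = 2,486 s.
Bits = 48,000 × 2,486 × 12 × 6 = 8,591,616,000 bits = 1,073,952,000 bytes.
1,073,952,000 / 1,048,576 = 1024.20 MiB.

1024.20 MiB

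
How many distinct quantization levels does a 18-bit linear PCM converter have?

2^18 = 262,144.

262,144 levels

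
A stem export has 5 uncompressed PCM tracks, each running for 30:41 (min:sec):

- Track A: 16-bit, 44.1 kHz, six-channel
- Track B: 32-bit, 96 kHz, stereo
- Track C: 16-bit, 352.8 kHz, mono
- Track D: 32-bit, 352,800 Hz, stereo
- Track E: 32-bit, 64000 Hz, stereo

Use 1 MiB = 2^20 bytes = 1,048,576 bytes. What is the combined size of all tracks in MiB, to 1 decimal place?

30:41 (min:sec) = 1,841 s.
Track A: 44,100 × 1,841 × 2 × 6 = 974,257,200 bytes.
Track B: 96,000 × 1,841 × 4 × 2 = 1,413,888,000 bytes.
Track C: 352,800 × 1,841 × 2 × 1 = 1,299,009,600 bytes.
Track D: 352,800 × 1,841 × 4 × 2 = 5,196,038,400 bytes.
Track E: 64,000 × 1,841 × 4 × 2 = 942,592,000 bytes.
Total = 9,825,785,200 bytes = 9370.6 MiB.

9370.6 MiB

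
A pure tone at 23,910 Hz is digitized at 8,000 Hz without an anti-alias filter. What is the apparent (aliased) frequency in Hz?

Nyquist = 8,000/2 = 4,000 Hz; 23,910 Hz exceeds it.
Alias = |23,910 − 3×8,000| = |23,910 − 24,000| = 90 Hz.

90 Hz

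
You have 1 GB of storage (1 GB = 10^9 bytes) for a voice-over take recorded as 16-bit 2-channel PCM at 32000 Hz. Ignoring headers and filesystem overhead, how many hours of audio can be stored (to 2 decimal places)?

2.17 hours

Uncompressed byte rate = 32,000 × 2 × 2 = 128,000 bytes/s.
Capacity = 1 × 1,000,000,000 = 1,000,000,000 bytes.
1,000,000,000 / 128,000 ≈ 7812.5 s → 2.17 hours.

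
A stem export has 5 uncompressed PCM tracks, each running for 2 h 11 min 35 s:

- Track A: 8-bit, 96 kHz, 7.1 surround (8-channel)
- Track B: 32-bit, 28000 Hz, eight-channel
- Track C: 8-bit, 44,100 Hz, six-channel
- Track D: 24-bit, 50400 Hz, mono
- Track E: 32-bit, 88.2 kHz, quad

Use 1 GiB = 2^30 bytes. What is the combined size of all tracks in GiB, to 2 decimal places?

25.67 GiB

2 h 11 min 35 s = 7,895 s.
Track A: 96,000 × 7,895 × 1 × 8 = 6,063,360,000 bytes.
Track B: 28,000 × 7,895 × 4 × 8 = 7,073,920,000 bytes.
Track C: 44,100 × 7,895 × 1 × 6 = 2,089,017,000 bytes.
Track D: 50,400 × 7,895 × 3 × 1 = 1,193,724,000 bytes.
Track E: 88,200 × 7,895 × 4 × 4 = 11,141,424,000 bytes.
Total = 27,561,445,000 bytes = 25.67 GiB.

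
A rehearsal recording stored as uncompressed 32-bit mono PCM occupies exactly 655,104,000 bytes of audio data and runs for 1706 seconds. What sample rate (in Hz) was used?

Bytes = sample_rate × seconds × bytes_per_sample × channels.
sample_rate = 655,104,000 / (1,706 × 4 × 1) = 655,104,000 / 6,824 = 96,000 Hz.

96,000 Hz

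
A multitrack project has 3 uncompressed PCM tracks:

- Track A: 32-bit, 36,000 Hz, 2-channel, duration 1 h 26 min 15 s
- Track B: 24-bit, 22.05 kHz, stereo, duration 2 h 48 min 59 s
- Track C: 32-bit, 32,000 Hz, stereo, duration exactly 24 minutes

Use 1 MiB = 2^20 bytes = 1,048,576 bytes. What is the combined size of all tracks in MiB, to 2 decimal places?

Track A: 1 h 26 min 15 s = 5,175 s; 36,000 × 5,175 × 4 × 2 = 1,490,400,000 bytes.
Track B: 2 h 48 min 59 s = 10,139 s; 22,050 × 10,139 × 3 × 2 = 1,341,389,700 bytes.
Track C: exactly 24 minutes = 1,440 s; 32,000 × 1,440 × 4 × 2 = 368,640,000 bytes.
Total = 3,200,429,700 bytes = 3052.17 MiB.

3052.17 MiB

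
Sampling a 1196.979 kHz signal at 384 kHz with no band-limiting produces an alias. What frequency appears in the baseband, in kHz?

44.979 kHz

Nyquist = 384,000/2 = 192,000 Hz; 1,196,979 Hz exceeds it.
Alias = |1,196,979 − 3×384,000| = |1,196,979 − 1,152,000| = 44,979 Hz = 44.979 kHz.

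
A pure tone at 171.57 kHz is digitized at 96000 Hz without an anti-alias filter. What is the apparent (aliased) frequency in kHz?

Nyquist = 96,000/2 = 48,000 Hz; 171,570 Hz exceeds it.
Alias = |171,570 − 2×96,000| = |171,570 − 192,000| = 20,430 Hz = 20.43 kHz.

20.43 kHz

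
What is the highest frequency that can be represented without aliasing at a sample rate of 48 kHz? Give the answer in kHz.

Nyquist frequency = sample rate / 2 = 48,000 / 2 = 24 kHz.

24 kHz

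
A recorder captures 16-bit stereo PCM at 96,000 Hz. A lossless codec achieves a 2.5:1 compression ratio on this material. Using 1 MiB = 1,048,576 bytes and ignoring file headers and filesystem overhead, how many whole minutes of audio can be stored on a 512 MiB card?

Uncompressed byte rate = 96,000 × 2 × 2 = 384,000 bytes/s.
After 2.5:1 compression, effective rate ≈ 153600 bytes/s.
Capacity = 512 × 1,048,576 = 536,870,912 bytes.
536,870,912 / effective rate ≈ 3495.25 s → 58 minutes.

58 minutes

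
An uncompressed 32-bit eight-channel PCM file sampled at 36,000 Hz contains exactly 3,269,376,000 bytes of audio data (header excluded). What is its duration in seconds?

Byte rate = 36,000 × 4 × 8 = 1,152,000 bytes/s.
Duration = 3,269,376,000 / 1,152,000 = 2,838 s.

2,838 seconds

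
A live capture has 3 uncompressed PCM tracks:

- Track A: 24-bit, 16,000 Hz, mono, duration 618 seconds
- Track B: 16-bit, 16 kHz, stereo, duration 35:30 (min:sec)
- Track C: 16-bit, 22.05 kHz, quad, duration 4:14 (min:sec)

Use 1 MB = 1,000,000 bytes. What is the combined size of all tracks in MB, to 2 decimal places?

210.79 MB

Track A: 16,000 × 618 × 3 × 1 = 29,664,000 bytes.
Track B: 35:30 (min:sec) = 2,130 s; 16,000 × 2,130 × 2 × 2 = 136,320,000 bytes.
Track C: 4:14 (min:sec) = 254 s; 22,050 × 254 × 2 × 4 = 44,805,600 bytes.
Total = 210,789,600 bytes = 210.79 MB.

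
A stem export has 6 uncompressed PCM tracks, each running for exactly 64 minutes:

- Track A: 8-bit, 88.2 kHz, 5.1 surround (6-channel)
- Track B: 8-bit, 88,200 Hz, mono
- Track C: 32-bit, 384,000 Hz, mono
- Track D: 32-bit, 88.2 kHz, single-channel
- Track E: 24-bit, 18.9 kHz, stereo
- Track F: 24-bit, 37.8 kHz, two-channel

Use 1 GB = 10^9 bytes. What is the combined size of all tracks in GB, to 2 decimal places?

10.93 GB

exactly 64 minutes = 3,840 s.
Track A: 88,200 × 3,840 × 1 × 6 = 2,032,128,000 bytes.
Track B: 88,200 × 3,840 × 1 × 1 = 338,688,000 bytes.
Track C: 384,000 × 3,840 × 4 × 1 = 5,898,240,000 bytes.
Track D: 88,200 × 3,840 × 4 × 1 = 1,354,752,000 bytes.
Track E: 18,900 × 3,840 × 3 × 2 = 435,456,000 bytes.
Track F: 37,800 × 3,840 × 3 × 2 = 870,912,000 bytes.
Total = 10,930,176,000 bytes = 10.93 GB.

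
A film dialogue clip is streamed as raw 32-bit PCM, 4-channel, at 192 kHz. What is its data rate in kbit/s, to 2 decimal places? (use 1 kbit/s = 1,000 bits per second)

24576.00 kbit/s

Bit rate = 192,000 × 32 × 4 = 24,576,000 bits/s.
= 24576.00 kbit/s.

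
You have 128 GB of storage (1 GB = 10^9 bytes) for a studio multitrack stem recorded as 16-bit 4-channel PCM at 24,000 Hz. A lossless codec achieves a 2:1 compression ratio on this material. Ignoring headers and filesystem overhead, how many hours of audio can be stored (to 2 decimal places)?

370.37 hours

Uncompressed byte rate = 24,000 × 2 × 4 = 192,000 bytes/s.
After 2:1 compression, effective rate ≈ 96000 bytes/s.
Capacity = 128 × 1,000,000,000 = 128,000,000,000 bytes.
128,000,000,000 / effective rate ≈ 1333333.33 s → 370.37 hours.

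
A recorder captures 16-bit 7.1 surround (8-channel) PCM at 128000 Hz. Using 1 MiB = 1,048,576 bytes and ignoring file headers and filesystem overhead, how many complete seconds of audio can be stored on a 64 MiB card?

32 seconds

Uncompressed byte rate = 128,000 × 2 × 8 = 2,048,000 bytes/s.
Capacity = 64 × 1,048,576 = 67,108,864 bytes.
67,108,864 / 2,048,000 ≈ 32.77 s → 32 seconds.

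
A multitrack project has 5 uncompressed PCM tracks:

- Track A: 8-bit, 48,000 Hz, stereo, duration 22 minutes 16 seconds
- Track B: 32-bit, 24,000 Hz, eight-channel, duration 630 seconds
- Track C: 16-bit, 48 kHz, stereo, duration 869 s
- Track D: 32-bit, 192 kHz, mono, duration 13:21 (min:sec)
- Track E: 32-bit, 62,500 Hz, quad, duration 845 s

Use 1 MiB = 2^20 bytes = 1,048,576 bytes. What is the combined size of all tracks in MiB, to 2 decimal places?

2135.38 MiB

Track A: 22 minutes 16 seconds = 1,336 s; 48,000 × 1,336 × 1 × 2 = 128,256,000 bytes.
Track B: 24,000 × 630 × 4 × 8 = 483,840,000 bytes.
Track C: 48,000 × 869 × 2 × 2 = 166,848,000 bytes.
Track D: 13:21 (min:sec) = 801 s; 192,000 × 801 × 4 × 1 = 615,168,000 bytes.
Track E: 62,500 × 845 × 4 × 4 = 845,000,000 bytes.
Total = 2,239,112,000 bytes = 2135.38 MiB.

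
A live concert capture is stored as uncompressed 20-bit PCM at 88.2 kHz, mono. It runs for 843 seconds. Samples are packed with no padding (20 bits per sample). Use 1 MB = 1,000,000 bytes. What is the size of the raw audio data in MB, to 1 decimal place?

Bits = 88,200 × 843 × 20 × 1 = 1,487,052,000 bits = 185,881,500 bytes.
185,881,500 / 1,000,000 = 185.9 MB.

185.9 MB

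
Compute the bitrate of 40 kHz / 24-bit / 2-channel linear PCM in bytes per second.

240,000 bytes/s

Bit rate = 40,000 × 24 × 2 = 1,920,000 bits/s.
1,920,000 / 8 = 240,000 bytes/s.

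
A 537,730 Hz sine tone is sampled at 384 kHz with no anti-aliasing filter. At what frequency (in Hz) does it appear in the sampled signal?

Nyquist = 384,000/2 = 192,000 Hz; 537,730 Hz exceeds it.
Alias = |537,730 − 1×384,000| = |537,730 − 384,000| = 153,730 Hz.

153,730 Hz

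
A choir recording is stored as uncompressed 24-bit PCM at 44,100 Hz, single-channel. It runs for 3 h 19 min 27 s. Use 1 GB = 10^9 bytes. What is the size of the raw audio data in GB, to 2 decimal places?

Duration = 3 h 19 min 27 s = 11,967 s.
Bytes = 44,100 samples/s × 11,967 s × 3 bytes/sample × 1 ch = 1,583,234,100 bytes.
1,583,234,100 / 1,000,000,000 = 1.58 GB.

1.58 GB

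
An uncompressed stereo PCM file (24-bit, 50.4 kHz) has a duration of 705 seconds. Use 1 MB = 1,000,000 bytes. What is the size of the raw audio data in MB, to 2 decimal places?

213.19 MB

Bytes = 50,400 samples/s × 705 s × 3 bytes/sample × 2 ch = 213,192,000 bytes.
213,192,000 / 1,000,000 = 213.19 MB.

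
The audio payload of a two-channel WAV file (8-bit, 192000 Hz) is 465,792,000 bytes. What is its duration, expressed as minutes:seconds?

20:13

Byte rate = 192,000 × 1 × 2 = 384,000 bytes/s.
Duration = 465,792,000 / 384,000 = 1,213 s.
1,213 s = 20:13.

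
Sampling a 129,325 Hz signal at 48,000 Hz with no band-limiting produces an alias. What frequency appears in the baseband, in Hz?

14,675 Hz

Nyquist = 48,000/2 = 24,000 Hz; 129,325 Hz exceeds it.
Alias = |129,325 − 3×48,000| = |129,325 − 144,000| = 14,675 Hz.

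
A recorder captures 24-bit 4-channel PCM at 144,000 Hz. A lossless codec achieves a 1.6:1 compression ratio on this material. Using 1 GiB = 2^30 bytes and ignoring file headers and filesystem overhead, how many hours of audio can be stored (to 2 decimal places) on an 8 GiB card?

Uncompressed byte rate = 144,000 × 3 × 4 = 1,728,000 bytes/s.
After 1.6:1 compression, effective rate ≈ 1080000 bytes/s.
Capacity = 8 × 1,073,741,824 = 8,589,934,592 bytes.
8,589,934,592 / effective rate ≈ 7953.64 s → 2.21 hours.

2.21 hours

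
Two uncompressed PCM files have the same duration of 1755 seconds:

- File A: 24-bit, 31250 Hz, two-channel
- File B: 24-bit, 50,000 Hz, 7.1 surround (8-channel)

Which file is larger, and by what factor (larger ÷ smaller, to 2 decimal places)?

File A: 31,250 × 3 × 2 = 187,500 bytes/s.
File B: 50,000 × 3 × 8 = 1,200,000 bytes/s.
File B is larger; ratio = 2,106,000,000 / 329,062,500 = 6.40.

File B, by a factor of 6.40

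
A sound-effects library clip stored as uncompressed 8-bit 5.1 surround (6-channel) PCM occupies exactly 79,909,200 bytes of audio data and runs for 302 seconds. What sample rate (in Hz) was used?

Bytes = sample_rate × seconds × bytes_per_sample × channels.
sample_rate = 79,909,200 / (302 × 1 × 6) = 79,909,200 / 1,812 = 44,100 Hz.

44,100 Hz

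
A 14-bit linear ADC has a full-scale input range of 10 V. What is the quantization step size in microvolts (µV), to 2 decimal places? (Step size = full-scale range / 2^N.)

610.35 µV

10 V / 2^14 = 10 / 16,384 V = 610.35 µV.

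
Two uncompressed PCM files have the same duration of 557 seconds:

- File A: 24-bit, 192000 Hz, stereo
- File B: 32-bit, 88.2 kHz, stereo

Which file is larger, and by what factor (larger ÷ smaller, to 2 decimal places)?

File A: 192,000 × 3 × 2 = 1,152,000 bytes/s.
File B: 88,200 × 4 × 2 = 705,600 bytes/s.
File A is larger; ratio = 641,664,000 / 393,019,200 = 1.63.

File A, by a factor of 1.63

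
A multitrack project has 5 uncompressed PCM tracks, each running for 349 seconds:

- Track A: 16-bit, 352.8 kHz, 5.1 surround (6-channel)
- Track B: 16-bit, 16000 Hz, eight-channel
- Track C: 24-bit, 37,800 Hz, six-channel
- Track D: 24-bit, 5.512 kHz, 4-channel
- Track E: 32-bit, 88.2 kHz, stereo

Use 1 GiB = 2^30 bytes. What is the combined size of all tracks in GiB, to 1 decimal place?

Track A: 352,800 × 349 × 2 × 6 = 1,477,526,400 bytes.
Track B: 16,000 × 349 × 2 × 8 = 89,344,000 bytes.
Track C: 37,800 × 349 × 3 × 6 = 237,459,600 bytes.
Track D: 5,512 × 349 × 3 × 4 = 23,084,256 bytes.
Track E: 88,200 × 349 × 4 × 2 = 246,254,400 bytes.
Total = 2,073,668,656 bytes = 1.9 GiB.

1.9 GiB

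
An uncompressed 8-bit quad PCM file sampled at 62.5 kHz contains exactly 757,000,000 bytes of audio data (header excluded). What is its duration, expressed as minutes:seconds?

Byte rate = 62,500 × 1 × 4 = 250,000 bytes/s.
Duration = 757,000,000 / 250,000 = 3,028 s.
3,028 s = 50:28.

50:28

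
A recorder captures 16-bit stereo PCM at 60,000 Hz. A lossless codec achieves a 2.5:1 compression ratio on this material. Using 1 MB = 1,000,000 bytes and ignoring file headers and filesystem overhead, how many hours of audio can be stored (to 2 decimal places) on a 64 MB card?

Uncompressed byte rate = 60,000 × 2 × 2 = 240,000 bytes/s.
After 2.5:1 compression, effective rate ≈ 96000 bytes/s.
Capacity = 64 × 1,000,000 = 64,000,000 bytes.
64,000,000 / effective rate ≈ 666.67 s → 0.19 hours.

0.19 hours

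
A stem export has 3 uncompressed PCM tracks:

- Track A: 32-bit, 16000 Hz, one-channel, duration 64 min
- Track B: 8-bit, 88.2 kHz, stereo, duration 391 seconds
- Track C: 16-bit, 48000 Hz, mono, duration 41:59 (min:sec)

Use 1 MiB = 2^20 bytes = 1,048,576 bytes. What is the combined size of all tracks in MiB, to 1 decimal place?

Track A: 64 min = 3,840 s; 16,000 × 3,840 × 4 × 1 = 245,760,000 bytes.
Track B: 88,200 × 391 × 1 × 2 = 68,972,400 bytes.
Track C: 41:59 (min:sec) = 2,519 s; 48,000 × 2,519 × 2 × 1 = 241,824,000 bytes.
Total = 556,556,400 bytes = 530.8 MiB.

530.8 MiB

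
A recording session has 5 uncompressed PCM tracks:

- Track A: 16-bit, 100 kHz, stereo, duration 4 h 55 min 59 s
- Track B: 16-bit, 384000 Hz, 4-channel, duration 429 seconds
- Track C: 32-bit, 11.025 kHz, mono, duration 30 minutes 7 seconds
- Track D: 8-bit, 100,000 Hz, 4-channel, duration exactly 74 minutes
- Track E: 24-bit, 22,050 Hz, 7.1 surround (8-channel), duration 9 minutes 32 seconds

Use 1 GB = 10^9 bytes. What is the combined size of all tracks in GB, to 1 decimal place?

Track A: 4 h 55 min 59 s = 17,759 s; 100,000 × 17,759 × 2 × 2 = 7,103,600,000 bytes.
Track B: 384,000 × 429 × 2 × 4 = 1,317,888,000 bytes.
Track C: 30 minutes 7 seconds = 1,807 s; 11,025 × 1,807 × 4 × 1 = 79,688,700 bytes.
Track D: exactly 74 minutes = 4,440 s; 100,000 × 4,440 × 1 × 4 = 1,776,000,000 bytes.
Track E: 9 minutes 32 seconds = 572 s; 22,050 × 572 × 3 × 8 = 302,702,400 bytes.
Total = 10,579,879,100 bytes = 10.6 GB.

10.6 GB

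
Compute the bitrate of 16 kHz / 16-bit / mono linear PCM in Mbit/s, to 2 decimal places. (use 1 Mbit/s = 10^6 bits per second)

0.26 Mbit/s

Bit rate = 16,000 × 16 × 1 = 256,000 bits/s.
= 0.26 Mbit/s.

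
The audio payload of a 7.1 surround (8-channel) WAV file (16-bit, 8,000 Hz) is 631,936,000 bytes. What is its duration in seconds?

4,937 seconds

Byte rate = 8,000 × 2 × 8 = 128,000 bytes/s.
Duration = 631,936,000 / 128,000 = 4,937 s.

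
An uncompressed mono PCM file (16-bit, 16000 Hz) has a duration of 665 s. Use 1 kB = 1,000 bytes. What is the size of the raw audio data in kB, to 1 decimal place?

Bytes = 16,000 samples/s × 665 s × 2 bytes/sample × 1 ch = 21,280,000 bytes.
21,280,000 / 1,000 = 21280.0 kB.

21280.0 kB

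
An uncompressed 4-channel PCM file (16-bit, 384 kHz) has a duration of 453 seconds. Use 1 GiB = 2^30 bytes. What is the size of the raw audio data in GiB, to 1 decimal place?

Bytes = 384,000 samples/s × 453 s × 2 bytes/sample × 4 ch = 1,391,616,000 bytes.
1,391,616,000 / 1,073,741,824 = 1.3 GiB.

1.3 GiB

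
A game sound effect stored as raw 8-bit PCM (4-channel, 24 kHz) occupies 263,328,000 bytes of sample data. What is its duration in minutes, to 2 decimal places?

Byte rate = 24,000 × 1 × 4 = 96,000 bytes/s.
Duration = 263,328,000 / 96,000 = 2,743 s.
2,743 s / 60 = 45.72 minutes.

45.72 minutes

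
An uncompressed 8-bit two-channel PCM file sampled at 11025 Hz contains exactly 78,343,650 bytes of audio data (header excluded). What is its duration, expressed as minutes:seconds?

Byte rate = 11,025 × 1 × 2 = 22,050 bytes/s.
Duration = 78,343,650 / 22,050 = 3,553 s.
3,553 s = 59:13.

59:13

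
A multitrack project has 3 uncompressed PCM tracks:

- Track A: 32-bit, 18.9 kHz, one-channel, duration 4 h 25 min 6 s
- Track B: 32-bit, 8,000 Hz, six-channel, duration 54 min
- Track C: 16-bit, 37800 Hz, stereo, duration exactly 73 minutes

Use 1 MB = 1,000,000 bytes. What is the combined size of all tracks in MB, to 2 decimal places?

2486.83 MB

Track A: 4 h 25 min 6 s = 15,906 s; 18,900 × 15,906 × 4 × 1 = 1,202,493,600 bytes.
Track B: 54 min = 3,240 s; 8,000 × 3,240 × 4 × 6 = 622,080,000 bytes.
Track C: exactly 73 minutes = 4,380 s; 37,800 × 4,380 × 2 × 2 = 662,256,000 bytes.
Total = 2,486,829,600 bytes = 2486.83 MB.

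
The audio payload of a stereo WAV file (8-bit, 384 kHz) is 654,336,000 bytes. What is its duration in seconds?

852 seconds

Byte rate = 384,000 × 1 × 2 = 768,000 bytes/s.
Duration = 654,336,000 / 768,000 = 852 s.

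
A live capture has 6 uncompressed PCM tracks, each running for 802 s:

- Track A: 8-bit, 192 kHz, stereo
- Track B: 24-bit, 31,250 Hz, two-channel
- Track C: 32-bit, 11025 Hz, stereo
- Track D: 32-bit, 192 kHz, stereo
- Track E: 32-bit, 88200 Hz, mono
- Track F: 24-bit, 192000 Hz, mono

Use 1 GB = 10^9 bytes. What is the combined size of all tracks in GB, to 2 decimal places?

2.51 GB

Track A: 192,000 × 802 × 1 × 2 = 307,968,000 bytes.
Track B: 31,250 × 802 × 3 × 2 = 150,375,000 bytes.
Track C: 11,025 × 802 × 4 × 2 = 70,736,400 bytes.
Track D: 192,000 × 802 × 4 × 2 = 1,231,872,000 bytes.
Track E: 88,200 × 802 × 4 × 1 = 282,945,600 bytes.
Track F: 192,000 × 802 × 3 × 1 = 461,952,000 bytes.
Total = 2,505,849,000 bytes = 2.51 GB.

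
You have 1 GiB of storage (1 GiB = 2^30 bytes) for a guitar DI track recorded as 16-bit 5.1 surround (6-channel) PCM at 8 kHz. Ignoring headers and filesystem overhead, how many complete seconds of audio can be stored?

11,184 seconds

Uncompressed byte rate = 8,000 × 2 × 6 = 96,000 bytes/s.
Capacity = 1 × 1,073,741,824 = 1,073,741,824 bytes.
1,073,741,824 / 96,000 ≈ 11184.81 s → 11,184 seconds.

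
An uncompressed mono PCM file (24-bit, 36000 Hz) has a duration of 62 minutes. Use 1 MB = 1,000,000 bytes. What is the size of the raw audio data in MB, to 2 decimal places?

401.76 MB

Duration = 62 minutes = 3,720 s.
Bytes = 36,000 samples/s × 3,720 s × 3 bytes/sample × 1 ch = 401,760,000 bytes.
401,760,000 / 1,000,000 = 401.76 MB.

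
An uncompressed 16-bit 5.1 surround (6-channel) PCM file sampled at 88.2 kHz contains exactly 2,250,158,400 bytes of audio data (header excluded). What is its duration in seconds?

Byte rate = 88,200 × 2 × 6 = 1,058,400 bytes/s.
Duration = 2,250,158,400 / 1,058,400 = 2,126 s.

2,126 seconds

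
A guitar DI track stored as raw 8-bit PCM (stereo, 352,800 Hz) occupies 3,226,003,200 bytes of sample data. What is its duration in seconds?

Byte rate = 352,800 × 1 × 2 = 705,600 bytes/s.
Duration = 3,226,003,200 / 705,600 = 4,572 s.

4,572 seconds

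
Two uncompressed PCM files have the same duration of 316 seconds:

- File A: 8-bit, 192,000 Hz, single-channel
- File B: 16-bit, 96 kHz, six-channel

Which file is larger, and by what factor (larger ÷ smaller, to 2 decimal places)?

File B, by a factor of 6.00

File A: 192,000 × 1 × 1 = 192,000 bytes/s.
File B: 96,000 × 2 × 6 = 1,152,000 bytes/s.
File B is larger; ratio = 364,032,000 / 60,672,000 = 6.00.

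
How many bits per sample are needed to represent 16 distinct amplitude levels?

log2(16) = 4.

4 bits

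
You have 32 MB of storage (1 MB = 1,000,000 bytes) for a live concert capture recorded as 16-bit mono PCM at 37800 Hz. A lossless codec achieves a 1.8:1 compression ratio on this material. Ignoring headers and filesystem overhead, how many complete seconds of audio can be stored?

761 seconds

Uncompressed byte rate = 37,800 × 2 × 1 = 75,600 bytes/s.
After 1.8:1 compression, effective rate ≈ 42000 bytes/s.
Capacity = 32 × 1,000,000 = 32,000,000 bytes.
32,000,000 / effective rate ≈ 761.9 s → 761 seconds.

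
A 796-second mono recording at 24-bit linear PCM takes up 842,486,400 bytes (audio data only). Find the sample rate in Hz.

Bytes = sample_rate × seconds × bytes_per_sample × channels.
sample_rate = 842,486,400 / (796 × 3 × 1) = 842,486,400 / 2,388 = 352,800 Hz.

352,800 Hz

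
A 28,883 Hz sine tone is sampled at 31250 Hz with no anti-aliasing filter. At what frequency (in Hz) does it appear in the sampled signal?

Nyquist = 31,250/2 = 15,625 Hz; 28,883 Hz exceeds it.
Alias = |28,883 − 1×31,250| = |28,883 − 31,250| = 2,367 Hz.

2,367 Hz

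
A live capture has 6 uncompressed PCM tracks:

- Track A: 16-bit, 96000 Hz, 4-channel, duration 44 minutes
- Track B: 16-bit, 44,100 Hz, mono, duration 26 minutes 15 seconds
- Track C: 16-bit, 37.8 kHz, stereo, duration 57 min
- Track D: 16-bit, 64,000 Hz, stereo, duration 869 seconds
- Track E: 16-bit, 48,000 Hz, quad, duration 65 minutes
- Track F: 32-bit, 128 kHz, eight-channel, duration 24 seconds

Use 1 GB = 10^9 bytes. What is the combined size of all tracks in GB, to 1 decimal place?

4.5 GB

Track A: 44 minutes = 2,640 s; 96,000 × 2,640 × 2 × 4 = 2,027,520,000 bytes.
Track B: 26 minutes 15 seconds = 1,575 s; 44,100 × 1,575 × 2 × 1 = 138,915,000 bytes.
Track C: 57 min = 3,420 s; 37,800 × 3,420 × 2 × 2 = 517,104,000 bytes.
Track D: 64,000 × 869 × 2 × 2 = 222,464,000 bytes.
Track E: 65 minutes = 3,900 s; 48,000 × 3,900 × 2 × 4 = 1,497,600,000 bytes.
Track F: 128,000 × 24 × 4 × 8 = 98,304,000 bytes.
Total = 4,501,907,000 bytes = 4.5 GB.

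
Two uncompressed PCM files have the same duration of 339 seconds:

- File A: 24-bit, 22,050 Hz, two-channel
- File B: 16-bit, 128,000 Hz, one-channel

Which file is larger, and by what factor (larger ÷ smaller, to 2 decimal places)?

File A: 22,050 × 3 × 2 = 132,300 bytes/s.
File B: 128,000 × 2 × 1 = 256,000 bytes/s.
File B is larger; ratio = 86,784,000 / 44,849,700 = 1.93.

File B, by a factor of 1.93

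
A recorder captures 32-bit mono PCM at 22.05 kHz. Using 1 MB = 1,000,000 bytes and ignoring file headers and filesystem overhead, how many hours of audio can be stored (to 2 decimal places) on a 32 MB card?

0.10 hours

Uncompressed byte rate = 22,050 × 4 × 1 = 88,200 bytes/s.
Capacity = 32 × 1,000,000 = 32,000,000 bytes.
32,000,000 / 88,200 ≈ 362.81 s → 0.10 hours.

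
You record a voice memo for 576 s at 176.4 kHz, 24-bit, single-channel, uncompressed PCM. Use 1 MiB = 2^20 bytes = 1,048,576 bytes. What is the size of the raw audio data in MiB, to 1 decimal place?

290.7 MiB

Bytes = 176,400 samples/s × 576 s × 3 bytes/sample × 1 ch = 304,819,200 bytes.
304,819,200 / 1,048,576 = 290.7 MiB.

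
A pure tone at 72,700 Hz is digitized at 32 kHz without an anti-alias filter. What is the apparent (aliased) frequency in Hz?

8,700 Hz

Nyquist = 32,000/2 = 16,000 Hz; 72,700 Hz exceeds it.
Alias = |72,700 − 2×32,000| = |72,700 − 64,000| = 8,700 Hz.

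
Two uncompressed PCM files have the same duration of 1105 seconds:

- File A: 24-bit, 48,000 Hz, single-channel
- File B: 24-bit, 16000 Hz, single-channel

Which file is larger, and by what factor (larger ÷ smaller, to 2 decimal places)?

File A: 48,000 × 3 × 1 = 144,000 bytes/s.
File B: 16,000 × 3 × 1 = 48,000 bytes/s.
File A is larger; ratio = 159,120,000 / 53,040,000 = 3.00.

File A, by a factor of 3.00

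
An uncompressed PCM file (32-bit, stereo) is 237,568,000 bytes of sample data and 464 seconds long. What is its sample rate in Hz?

Bytes = sample_rate × seconds × bytes_per_sample × channels.
sample_rate = 237,568,000 / (464 × 4 × 2) = 237,568,000 / 3,712 = 64,000 Hz.

64,000 Hz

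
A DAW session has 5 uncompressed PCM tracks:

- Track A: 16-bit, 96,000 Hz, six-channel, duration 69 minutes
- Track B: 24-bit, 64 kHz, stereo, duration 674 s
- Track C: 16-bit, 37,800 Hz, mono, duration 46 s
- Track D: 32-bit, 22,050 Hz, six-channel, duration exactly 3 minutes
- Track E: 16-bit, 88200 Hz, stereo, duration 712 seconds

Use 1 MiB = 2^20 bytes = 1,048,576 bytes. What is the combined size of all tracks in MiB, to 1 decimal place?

5128.9 MiB

Track A: 69 minutes = 4,140 s; 96,000 × 4,140 × 2 × 6 = 4,769,280,000 bytes.
Track B: 64,000 × 674 × 3 × 2 = 258,816,000 bytes.
Track C: 37,800 × 46 × 2 × 1 = 3,477,600 bytes.
Track D: exactly 3 minutes = 180 s; 22,050 × 180 × 4 × 6 = 95,256,000 bytes.
Track E: 88,200 × 712 × 2 × 2 = 251,193,600 bytes.
Total = 5,378,023,200 bytes = 5128.9 MiB.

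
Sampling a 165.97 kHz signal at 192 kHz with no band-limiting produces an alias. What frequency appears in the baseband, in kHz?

Nyquist = 192,000/2 = 96,000 Hz; 165,970 Hz exceeds it.
Alias = |165,970 − 1×192,000| = |165,970 − 192,000| = 26,030 Hz = 26.03 kHz.

26.03 kHz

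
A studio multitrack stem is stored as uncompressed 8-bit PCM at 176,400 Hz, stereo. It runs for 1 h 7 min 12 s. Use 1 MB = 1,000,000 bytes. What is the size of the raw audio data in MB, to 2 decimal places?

Duration = 1 h 7 min 12 s = 4,032 s.
Bytes = 176,400 samples/s × 4,032 s × 1 bytes/sample × 2 ch = 1,422,489,600 bytes.
1,422,489,600 / 1,000,000 = 1422.49 MB.

1422.49 MB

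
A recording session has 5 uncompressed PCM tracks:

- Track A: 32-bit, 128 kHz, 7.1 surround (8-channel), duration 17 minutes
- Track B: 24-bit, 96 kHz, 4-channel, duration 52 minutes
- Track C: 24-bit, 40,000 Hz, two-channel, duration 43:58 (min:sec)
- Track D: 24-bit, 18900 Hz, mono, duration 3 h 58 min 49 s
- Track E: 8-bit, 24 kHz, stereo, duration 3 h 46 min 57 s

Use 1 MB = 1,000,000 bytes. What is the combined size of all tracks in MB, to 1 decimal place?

Track A: 17 minutes = 1,020 s; 128,000 × 1,020 × 4 × 8 = 4,177,920,000 bytes.
Track B: 52 minutes = 3,120 s; 96,000 × 3,120 × 3 × 4 = 3,594,240,000 bytes.
Track C: 43:58 (min:sec) = 2,638 s; 40,000 × 2,638 × 3 × 2 = 633,120,000 bytes.
Track D: 3 h 58 min 49 s = 14,329 s; 18,900 × 14,329 × 3 × 1 = 812,454,300 bytes.
Track E: 3 h 46 min 57 s = 13,617 s; 24,000 × 13,617 × 1 × 2 = 653,616,000 bytes.
Total = 9,871,350,300 bytes = 9871.4 MB.

9871.4 MB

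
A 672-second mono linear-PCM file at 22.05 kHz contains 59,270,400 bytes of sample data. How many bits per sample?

32 bits

Bytes per sample = 59,270,400 / (22,050 × 672 × 1) = 59,270,400 / 14,817,600 = 4.
Bit depth = 4 × 8 = 32 bits.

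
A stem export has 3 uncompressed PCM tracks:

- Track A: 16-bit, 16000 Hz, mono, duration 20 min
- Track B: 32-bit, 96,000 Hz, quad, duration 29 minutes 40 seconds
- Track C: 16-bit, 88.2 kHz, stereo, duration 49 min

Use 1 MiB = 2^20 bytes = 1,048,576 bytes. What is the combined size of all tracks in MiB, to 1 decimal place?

Track A: 20 min = 1,200 s; 16,000 × 1,200 × 2 × 1 = 38,400,000 bytes.
Track B: 29 minutes 40 seconds = 1,780 s; 96,000 × 1,780 × 4 × 4 = 2,734,080,000 bytes.
Track C: 49 min = 2,940 s; 88,200 × 2,940 × 2 × 2 = 1,037,232,000 bytes.
Total = 3,809,712,000 bytes = 3633.2 MiB.

3633.2 MiB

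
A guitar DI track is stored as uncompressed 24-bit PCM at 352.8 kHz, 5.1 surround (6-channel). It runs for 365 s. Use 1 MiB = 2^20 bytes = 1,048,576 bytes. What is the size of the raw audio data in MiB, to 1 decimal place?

2210.5 MiB

Bytes = 352,800 samples/s × 365 s × 3 bytes/sample × 6 ch = 2,317,896,000 bytes.
2,317,896,000 / 1,048,576 = 2210.5 MiB.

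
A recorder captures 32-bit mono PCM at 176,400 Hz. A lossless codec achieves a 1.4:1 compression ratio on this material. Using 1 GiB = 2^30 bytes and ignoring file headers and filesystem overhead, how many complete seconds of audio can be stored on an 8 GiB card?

Uncompressed byte rate = 176,400 × 4 × 1 = 705,600 bytes/s.
After 1.4:1 compression, effective rate ≈ 504000 bytes/s.
Capacity = 8 × 1,073,741,824 = 8,589,934,592 bytes.
8,589,934,592 / effective rate ≈ 17043.52 s → 17,043 seconds.

17,043 seconds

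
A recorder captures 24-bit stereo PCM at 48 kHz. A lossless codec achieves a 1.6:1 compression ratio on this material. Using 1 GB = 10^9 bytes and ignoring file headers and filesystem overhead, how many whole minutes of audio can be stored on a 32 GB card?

2,962 minutes

Uncompressed byte rate = 48,000 × 3 × 2 = 288,000 bytes/s.
After 1.6:1 compression, effective rate ≈ 180000 bytes/s.
Capacity = 32 × 1,000,000,000 = 32,000,000,000 bytes.
32,000,000,000 / effective rate ≈ 177777.78 s → 2,962 minutes.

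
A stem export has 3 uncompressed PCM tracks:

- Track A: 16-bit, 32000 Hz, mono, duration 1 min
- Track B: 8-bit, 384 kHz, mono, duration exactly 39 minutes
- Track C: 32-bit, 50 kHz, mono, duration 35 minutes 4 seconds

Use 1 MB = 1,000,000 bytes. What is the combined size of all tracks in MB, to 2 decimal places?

1323.20 MB

Track A: 1 min = 60 s; 32,000 × 60 × 2 × 1 = 3,840,000 bytes.
Track B: exactly 39 minutes = 2,340 s; 384,000 × 2,340 × 1 × 1 = 898,560,000 bytes.
Track C: 35 minutes 4 seconds = 2,104 s; 50,000 × 2,104 × 4 × 1 = 420,800,000 bytes.
Total = 1,323,200,000 bytes = 1323.20 MB.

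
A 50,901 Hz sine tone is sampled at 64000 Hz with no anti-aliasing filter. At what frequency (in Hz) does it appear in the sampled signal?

Nyquist = 64,000/2 = 32,000 Hz; 50,901 Hz exceeds it.
Alias = |50,901 − 1×64,000| = |50,901 − 64,000| = 13,099 Hz.

13,099 Hz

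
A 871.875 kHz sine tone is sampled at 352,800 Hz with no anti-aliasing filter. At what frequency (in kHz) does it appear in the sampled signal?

166.275 kHz

Nyquist = 352,800/2 = 176,400 Hz; 871,875 Hz exceeds it.
Alias = |871,875 − 2×352,800| = |871,875 − 705,600| = 166,275 Hz = 166.275 kHz.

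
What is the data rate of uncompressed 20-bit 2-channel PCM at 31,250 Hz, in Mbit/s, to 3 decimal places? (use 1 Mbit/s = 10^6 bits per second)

1.250 Mbit/s

Bit rate = 31,250 × 20 × 2 = 1,250,000 bits/s.
= 1.250 Mbit/s.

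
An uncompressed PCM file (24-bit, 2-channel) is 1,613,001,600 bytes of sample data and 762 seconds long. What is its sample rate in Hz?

352,800 Hz

Bytes = sample_rate × seconds × bytes_per_sample × channels.
sample_rate = 1,613,001,600 / (762 × 3 × 2) = 1,613,001,600 / 4,572 = 352,800 Hz.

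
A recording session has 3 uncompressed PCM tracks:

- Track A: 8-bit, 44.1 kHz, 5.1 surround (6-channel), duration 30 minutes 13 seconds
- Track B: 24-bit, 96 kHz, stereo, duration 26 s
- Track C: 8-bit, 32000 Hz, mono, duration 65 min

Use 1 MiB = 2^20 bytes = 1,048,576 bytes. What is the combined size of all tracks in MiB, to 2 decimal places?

Track A: 30 minutes 13 seconds = 1,813 s; 44,100 × 1,813 × 1 × 6 = 479,719,800 bytes.
Track B: 96,000 × 26 × 3 × 2 = 14,976,000 bytes.
Track C: 65 min = 3,900 s; 32,000 × 3,900 × 1 × 1 = 124,800,000 bytes.
Total = 619,495,800 bytes = 590.80 MiB.

590.80 MiB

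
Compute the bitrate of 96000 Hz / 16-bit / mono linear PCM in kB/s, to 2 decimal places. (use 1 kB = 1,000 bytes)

Bit rate = 96,000 × 16 × 1 = 1,536,000 bits/s.
1,536,000 / 8 = 192,000 B/s = 192.00 kB/s.

192.00 kB/s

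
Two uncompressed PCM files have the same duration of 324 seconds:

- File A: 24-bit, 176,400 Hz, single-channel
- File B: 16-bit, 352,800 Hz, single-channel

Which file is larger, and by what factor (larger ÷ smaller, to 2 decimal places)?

File A: 176,400 × 3 × 1 = 529,200 bytes/s.
File B: 352,800 × 2 × 1 = 705,600 bytes/s.
File B is larger; ratio = 228,614,400 / 171,460,800 = 1.33.

File B, by a factor of 1.33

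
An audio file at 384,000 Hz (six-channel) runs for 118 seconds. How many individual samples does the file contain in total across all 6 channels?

271,872,000 samples

384,000 × 118 s × 6 ch = 271,872,000 samples.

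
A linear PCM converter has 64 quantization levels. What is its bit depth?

log2(64) = 6.

6 bits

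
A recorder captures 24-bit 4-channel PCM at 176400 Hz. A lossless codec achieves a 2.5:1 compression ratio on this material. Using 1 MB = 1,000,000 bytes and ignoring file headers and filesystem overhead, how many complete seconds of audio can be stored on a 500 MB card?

Uncompressed byte rate = 176,400 × 3 × 4 = 2,116,800 bytes/s.
After 2.5:1 compression, effective rate ≈ 846720 bytes/s.
Capacity = 500 × 1,000,000 = 500,000,000 bytes.
500,000,000 / effective rate ≈ 590.51 s → 590 seconds.

590 seconds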